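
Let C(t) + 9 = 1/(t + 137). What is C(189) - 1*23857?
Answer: -7780315/326 ≈ -23866.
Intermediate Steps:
C(t) = -9 + 1/(137 + t) (C(t) = -9 + 1/(t + 137) = -9 + 1/(137 + t))
C(189) - 1*23857 = (-1232 - 9*189)/(137 + 189) - 1*23857 = (-1232 - 1701)/326 - 23857 = (1/326)*(-2933) - 23857 = -2933/326 - 23857 = -7780315/326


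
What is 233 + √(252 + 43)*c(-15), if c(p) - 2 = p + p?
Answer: 233 - 28*√295 ≈ -247.92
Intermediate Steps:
c(p) = 2 + 2*p (c(p) = 2 + (p + p) = 2 + 2*p)
233 + √(252 + 43)*c(-15) = 233 + √(252 + 43)*(2 + 2*(-15)) = 233 + √295*(2 - 30) = 233 + √295*(-28) = 233 - 28*√295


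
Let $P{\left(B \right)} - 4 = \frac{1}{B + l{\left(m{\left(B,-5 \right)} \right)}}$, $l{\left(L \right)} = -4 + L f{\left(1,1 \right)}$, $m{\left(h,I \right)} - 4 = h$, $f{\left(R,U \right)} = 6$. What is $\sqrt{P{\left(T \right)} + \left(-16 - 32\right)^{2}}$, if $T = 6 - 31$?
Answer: $\frac{\sqrt{55449545}}{155} \approx 48.042$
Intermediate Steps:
$m{\left(h,I \right)} = 4 + h$
$T = -25$
$l{\left(L \right)} = -4 + 6 L$ ($l{\left(L \right)} = -4 + L 6 = -4 + 6 L$)
$P{\left(B \right)} = 4 + \frac{1}{20 + 7 B}$ ($P{\left(B \right)} = 4 + \frac{1}{B + \left(-4 + 6 \left(4 + B\right)\right)} = 4 + \frac{1}{B + \left(-4 + \left(24 + 6 B\right)\right)} = 4 + \frac{1}{B + \left(20 + 6 B\right)} = 4 + \frac{1}{20 + 7 B}$)
$\sqrt{P{\left(T \right)} + \left(-16 - 32\right)^{2}} = \sqrt{\frac{81 + 28 \left(-25\right)}{20 + 7 \left(-25\right)} + \left(-16 - 32\right)^{2}} = \sqrt{\frac{81 - 700}{20 - 175} + \left(-48\right)^{2}} = \sqrt{\frac{1}{-155} \left(-619\right) + 2304} = \sqrt{\left(- \frac{1}{155}\right) \left(-619\right) + 2304} = \sqrt{\frac{619}{155} + 2304} = \sqrt{\frac{357739}{155}} = \frac{\sqrt{55449545}}{155}$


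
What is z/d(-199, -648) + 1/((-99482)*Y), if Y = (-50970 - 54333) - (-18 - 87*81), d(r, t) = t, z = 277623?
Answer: -25122086545865/58637476296 ≈ -428.43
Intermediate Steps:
Y = -98238 (Y = -105303 - (-18 - 7047) = -105303 - 1*(-7065) = -105303 + 7065 = -98238)
z/d(-199, -648) + 1/((-99482)*Y) = 277623/(-648) + 1/(-99482*(-98238)) = 277623*(-1/648) - 1/99482*(-1/98238) = -30847/72 + 1/9772912716 = -25122086545865/58637476296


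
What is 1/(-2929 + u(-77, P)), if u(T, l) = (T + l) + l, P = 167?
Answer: -1/2672 ≈ -0.00037425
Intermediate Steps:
u(T, l) = T + 2*l
1/(-2929 + u(-77, P)) = 1/(-2929 + (-77 + 2*167)) = 1/(-2929 + (-77 + 334)) = 1/(-2929 + 257) = 1/(-2672) = -1/2672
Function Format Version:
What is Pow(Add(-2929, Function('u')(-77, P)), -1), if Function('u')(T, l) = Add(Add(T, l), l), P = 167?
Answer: Rational(-1, 2672) ≈ -0.00037425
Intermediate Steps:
Function('u')(T, l) = Add(T, Mul(2, l))
Pow(Add(-2929, Function('u')(-77, P)), -1) = Pow(Add(-2929, Add(-77, Mul(2, 167))), -1) = Pow(Add(-2929, Add(-77, 334)), -1) = Pow(Add(-2929, 257), -1) = Pow(-2672, -1) = Rational(-1, 2672)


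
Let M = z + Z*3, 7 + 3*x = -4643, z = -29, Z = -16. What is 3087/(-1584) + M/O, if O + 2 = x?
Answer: -4053/2134 ≈ -1.8993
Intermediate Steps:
x = -1550 (x = -7/3 + (1/3)*(-4643) = -7/3 - 4643/3 = -1550)
M = -77 (M = -29 - 16*3 = -29 - 48 = -77)
O = -1552 (O = -2 - 1550 = -1552)
3087/(-1584) + M/O = 3087/(-1584) - 77/(-1552) = 3087*(-1/1584) - 77*(-1/1552) = -343/176 + 77/1552 = -4053/2134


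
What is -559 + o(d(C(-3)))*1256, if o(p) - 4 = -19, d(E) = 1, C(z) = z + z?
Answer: -19399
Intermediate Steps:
C(z) = 2*z
o(p) = -15 (o(p) = 4 - 19 = -15)
-559 + o(d(C(-3)))*1256 = -559 - 15*1256 = -559 - 18840 = -19399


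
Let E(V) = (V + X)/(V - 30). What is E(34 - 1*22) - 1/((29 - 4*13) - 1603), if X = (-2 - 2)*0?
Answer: -361/542 ≈ -0.66605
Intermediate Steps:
X = 0 (X = -4*0 = 0)
E(V) = V/(-30 + V) (E(V) = (V + 0)/(V - 30) = V/(-30 + V))
E(34 - 1*22) - 1/((29 - 4*13) - 1603) = (34 - 1*22)/(-30 + (34 - 1*22)) - 1/((29 - 4*13) - 1603) = (34 - 22)/(-30 + (34 - 22)) - 1/((29 - 52) - 1603) = 12/(-30 + 12) - 1/(-23 - 1603) = 12/(-18) - 1/(-1626) = 12*(-1/18) - 1*(-1/1626) = -⅔ + 1/1626 = -361/542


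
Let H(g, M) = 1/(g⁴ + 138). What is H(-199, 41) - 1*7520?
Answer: -11793159829279/1568239339 ≈ -7520.0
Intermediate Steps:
H(g, M) = 1/(138 + g⁴)
H(-199, 41) - 1*7520 = 1/(138 + (-199)⁴) - 1*7520 = 1/(138 + 1568239201) - 7520 = 1/1568239339 - 7520 = -11793159829279/1568239339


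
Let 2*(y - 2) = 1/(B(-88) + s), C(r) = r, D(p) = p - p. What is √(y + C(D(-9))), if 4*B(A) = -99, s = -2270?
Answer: 2*√42122431/9179 ≈ 1.4141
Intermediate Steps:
B(A) = -99/4 (B(A) = (¼)*(-99) = -99/4)
D(p) = 0
y = 18356/9179 (y = 2 + 1/(2*(-99/4 - 2270)) = 2 + 1/(2*(-9179/4)) = 2 + (½)*(-4/9179) = 2 - 2/9179 = 18356/9179 ≈ 1.9998)
√(y + C(D(-9))) = √(18356/9179 + 0) = √(18356/9179) = 2*√42122431/9179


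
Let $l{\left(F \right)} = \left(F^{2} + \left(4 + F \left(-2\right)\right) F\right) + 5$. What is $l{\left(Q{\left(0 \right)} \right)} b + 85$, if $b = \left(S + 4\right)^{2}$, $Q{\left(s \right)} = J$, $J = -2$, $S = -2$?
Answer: $57$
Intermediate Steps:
$Q{\left(s \right)} = -2$
$l{\left(F \right)} = 5 + F^{2} + F \left(4 - 2 F\right)$ ($l{\left(F \right)} = \left(F^{2} + \left(4 - 2 F\right) F\right) + 5 = \left(F^{2} + F \left(4 - 2 F\right)\right) + 5 = 5 + F^{2} + F \left(4 - 2 F\right)$)
$b = 4$ ($b = \left(-2 + 4\right)^{2} = 2^{2} = 4$)
$l{\left(Q{\left(0 \right)} \right)} b + 85 = \left(5 - \left(-2\right)^{2} + 4 \left(-2\right)\right) 4 + 85 = \left(5 - 4 - 8\right) 4 + 85 = \left(-7\right) 4 + 85 = -28 + 85 = 57$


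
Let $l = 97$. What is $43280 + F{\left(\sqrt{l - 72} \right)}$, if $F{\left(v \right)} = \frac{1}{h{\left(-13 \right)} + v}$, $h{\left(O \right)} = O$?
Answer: $\frac{346239}{8} \approx 43280.0$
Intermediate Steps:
$F{\left(v \right)} = \frac{1}{-13 + v}$
$43280 + F{\left(\sqrt{l - 72} \right)} = 43280 + \frac{1}{-13 + \sqrt{97 - 72}} = 43280 + \frac{1}{-13 + \sqrt{25}} = 43280 + \frac{1}{-13 + 5} = 43280 + \frac{1}{-8} = 43280 - \frac{1}{8} = \frac{346239}{8}$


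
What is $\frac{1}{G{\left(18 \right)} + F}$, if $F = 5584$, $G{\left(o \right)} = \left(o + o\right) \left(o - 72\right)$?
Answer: $\frac{1}{3640} \approx 0.00027473$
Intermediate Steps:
$G{\left(o \right)} = 2 o \left(-72 + o\right)$
$\frac{1}{G{\left(18 \right)} + F} = \frac{1}{2 \cdot 18 \left(-72 + 18\right) + 5584} = \frac{1}{2 \cdot 18 \left(-54\right) + 5584} = \frac{1}{-1944 + 5584} = \frac{1}{3640}$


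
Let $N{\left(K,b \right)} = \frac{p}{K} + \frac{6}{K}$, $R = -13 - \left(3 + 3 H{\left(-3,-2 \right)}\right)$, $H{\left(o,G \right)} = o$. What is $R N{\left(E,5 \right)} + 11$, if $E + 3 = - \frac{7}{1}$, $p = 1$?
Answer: $\frac{159}{10} \approx 15.9$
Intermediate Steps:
$R = -7$ ($R = -13 - -6 = -13 + \left(-3 + 9\right) = -13 + 6 = -7$)
$E = -10$ ($E = -3 - \frac{7}{1} = -3 - 7 = -10$)
$N{\left(K,b \right)} = \frac{7}{K}$ ($N{\left(K,b \right)} = 1 \frac{1}{K} + \frac{6}{K} = \frac{1}{K} + \frac{6}{K} = \frac{7}{K}$)
$R N{\left(E,5 \right)} + 11 = - 7 \frac{7}{-10} + 11 = - 7 \cdot 7 \left(- \frac{1}{10}\right) + 11 = \left(-7\right) \left(- \frac{7}{10}\right) + 11 = \frac{49}{10} + 11 = \frac{159}{10}$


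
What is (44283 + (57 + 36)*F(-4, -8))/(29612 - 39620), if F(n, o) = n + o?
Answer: -14389/3336 ≈ -4.3132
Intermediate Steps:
(44283 + (57 + 36)*F(-4, -8))/(29612 - 39620) = (44283 + (57 + 36)*(-4 - 8))/(29612 - 39620) = (44283 + 93*(-12))/(-10008) = (44283 - 1116)*(-1/10008) = 43167*(-1/10008) = -14389/3336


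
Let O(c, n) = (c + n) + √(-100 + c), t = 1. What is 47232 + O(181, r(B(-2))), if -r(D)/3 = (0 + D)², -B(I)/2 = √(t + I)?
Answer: 47434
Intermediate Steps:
B(I) = -2*√(1 + I)
r(D) = -3*D² (r(D) = -3*(0 + D)² = -3*D²)
O(c, n) = c + n + √(-100 + c)
47232 + O(181, r(B(-2))) = 47232 + (181 - 3*(-2*√(1 - 2))² + √(-100 + 181)) = 47232 + (181 - 3*(-2*I)² + √81) = 47232 + (181 - 3*(-2*I)² + 9) = 47232 + (181 - 3*(-4) + 9) = 47232 + (181 + 12 + 9) = 47232 + 202 = 47434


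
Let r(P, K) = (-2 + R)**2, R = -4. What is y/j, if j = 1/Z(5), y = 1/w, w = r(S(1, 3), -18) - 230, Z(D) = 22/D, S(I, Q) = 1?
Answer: -11/485 ≈ -0.022680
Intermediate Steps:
r(P, K) = 36 (r(P, K) = (-2 - 4)**2 = (-6)**2 = 36)
w = -194 (w = 36 - 230 = -194)
y = -1/194 (y = 1/(-194) = -1/194 ≈ -0.0051546)
j = 5/22 (j = 1/(22/5) = 5/22 ≈ 0.22727)
y/j = -1/(194*5/22) = -1/194*22/5 = -11/485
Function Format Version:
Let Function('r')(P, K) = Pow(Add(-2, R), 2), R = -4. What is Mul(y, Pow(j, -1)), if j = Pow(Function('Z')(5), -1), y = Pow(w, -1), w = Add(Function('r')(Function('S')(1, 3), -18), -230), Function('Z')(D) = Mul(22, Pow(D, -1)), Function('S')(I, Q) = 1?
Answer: Rational(-11, 485) ≈ -0.022680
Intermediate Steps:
Function('r')(P, K) = 36 (Function('r')(P, K) = Pow(Add(-2, -4), 2) = Pow(-6, 2) = 36)
w = -194 (w = Add(36, -230) = -194)
y = Rational(-1, 194) (y = Pow(-194, -1) = Rational(-1, 194) ≈ -0.0051546)
j = Rational(5, 22) (j = Pow(Mul(22, Pow(5, -1)), -1) = Pow(Mul(22, Rational(1, 5)), -1) = Pow(Rational(22, 5), -1) = Rational(5, 22) ≈ 0.22727)
Mul(y, Pow(j, -1)) = Mul(Rational(-1, 194), Pow(Rational(5, 22), -1)) = Mul(Rational(-1, 194), Rational(22, 5)) = Rational(-11, 485)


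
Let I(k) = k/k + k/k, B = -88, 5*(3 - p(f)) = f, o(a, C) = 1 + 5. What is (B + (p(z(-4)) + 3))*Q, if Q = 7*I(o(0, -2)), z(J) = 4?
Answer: -5796/5 ≈ -1159.2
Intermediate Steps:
o(a, C) = 6
p(f) = 3 - f/5
I(k) = 2 (I(k) = 1 + 1 = 2)
Q = 14 (Q = 7*2 = 14)
(B + (p(z(-4)) + 3))*Q = (-88 + ((3 - 1/5*4) + 3))*14 = (-88 + ((3 - 4/5) + 3))*14 = (-88 + (11/5 + 3))*14 = (-88 + 26/5)*14 = -414/5*14 = -5796/5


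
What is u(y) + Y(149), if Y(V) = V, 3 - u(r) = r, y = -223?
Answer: 375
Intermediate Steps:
u(r) = 3 - r
u(y) + Y(149) = (3 - 1*(-223)) + 149 = (3 + 223) + 149 = 226 + 149 = 375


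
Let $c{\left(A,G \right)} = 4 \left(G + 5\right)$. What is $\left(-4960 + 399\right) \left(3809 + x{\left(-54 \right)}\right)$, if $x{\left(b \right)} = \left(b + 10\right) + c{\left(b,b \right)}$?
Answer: $-16278209$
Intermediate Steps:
$c{\left(A,G \right)} = 20 + 4 G$ ($c{\left(A,G \right)} = 4 \left(5 + G\right) = 20 + 4 G$)
$x{\left(b \right)} = 30 + 5 b$ ($x{\left(b \right)} = \left(b + 10\right) + \left(20 + 4 b\right) = \left(10 + b\right) + \left(20 + 4 b\right) = 30 + 5 b$)
$\left(-4960 + 399\right) \left(3809 + x{\left(-54 \right)}\right) = \left(-4960 + 399\right) \left(3809 + \left(30 + 5 \left(-54\right)\right)\right) = - 4561 \left(3809 + \left(30 - 270\right)\right) = - 4561 \left(3809 - 240\right) = \left(-4561\right) 3569 = -16278209$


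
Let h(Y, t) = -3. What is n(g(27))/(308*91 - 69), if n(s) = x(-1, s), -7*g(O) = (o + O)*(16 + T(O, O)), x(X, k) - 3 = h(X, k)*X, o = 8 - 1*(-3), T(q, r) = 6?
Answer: 6/27959 ≈ 0.00021460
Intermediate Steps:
o = 11 (o = 8 + 3 = 11)
x(X, k) = 3 - 3*X
g(O) = -242/7 - 22*O/7 (g(O) = -(11 + O)*(16 + 6)/7 = -(11 + O)*22/7 = -(242 + 22*O)/7 = -242/7 - 22*O/7)
n(s) = 6 (n(s) = 3 - 3*(-1) = 3 + 3 = 6)
n(g(27))/(308*91 - 69) = 6/(308*91 - 69) = 6/(28028 - 69) = 6/27959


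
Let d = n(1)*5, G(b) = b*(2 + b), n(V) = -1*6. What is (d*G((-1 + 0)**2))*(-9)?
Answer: 810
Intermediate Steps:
n(V) = -6
d = -30 (d = -6*5 = -30)
(d*G((-1 + 0)**2))*(-9) = -30*(-1 + 0)**2*(2 + (-1 + 0)**2)*(-9) = -30*(-1)**2*(2 + (-1)**2)*(-9) = -30*(2 + 1)*(-9) = -30*3*(-9) = -90*(-9) = 810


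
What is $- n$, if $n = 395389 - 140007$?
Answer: $-255382$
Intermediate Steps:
$n = 255382$
$- n = \left(-1\right) 255382 = -255382$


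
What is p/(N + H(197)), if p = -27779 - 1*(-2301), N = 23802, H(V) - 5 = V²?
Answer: -12739/31308 ≈ -0.40689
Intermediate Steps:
H(V) = 5 + V²
p = -25478 (p = -27779 + 2301 = -25478)
p/(N + H(197)) = -25478/(23802 + (5 + 197²)) = -25478/(23802 + (5 + 38809)) = -25478/(23802 + 38814) = -25478/62616 = -25478*1/62616 = -12739/31308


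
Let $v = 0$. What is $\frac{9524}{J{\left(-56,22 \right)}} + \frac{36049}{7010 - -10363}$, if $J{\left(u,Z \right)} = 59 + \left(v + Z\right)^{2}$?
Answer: $\frac{20559451}{1048171} \approx 19.615$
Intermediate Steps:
$J{\left(u,Z \right)} = 59 + Z^{2}$ ($J{\left(u,Z \right)} = 59 + \left(0 + Z\right)^{2} = 59 + Z^{2}$)
$\frac{9524}{J{\left(-56,22 \right)}} + \frac{36049}{7010 - -10363} = \frac{9524}{59 + 22^{2}} + \frac{36049}{7010 - -10363} = \frac{9524}{59 + 484} + \frac{36049}{7010 + 10363} = \frac{9524}{543} + \frac{36049}{17373} = \frac{20559451}{1048171}$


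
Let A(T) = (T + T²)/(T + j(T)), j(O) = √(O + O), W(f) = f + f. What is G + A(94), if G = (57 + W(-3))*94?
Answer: 224989/46 - 95*√47/46 ≈ 4876.9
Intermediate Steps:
W(f) = 2*f
G = 4794 (G = (57 + 2*(-3))*94 = (57 - 6)*94 = 51*94 = 4794)
j(O) = √2*√O (j(O) = √(2*O) = √2*√O)
A(T) = (T + T²)/(T + √2*√T)
G + A(94) = 4794 + 94*(1 + 94)/(94 + √2*√94) = 4794 + 94*95/(94 + 2*√47) = 4794 + 8930/(94 + 2*√47)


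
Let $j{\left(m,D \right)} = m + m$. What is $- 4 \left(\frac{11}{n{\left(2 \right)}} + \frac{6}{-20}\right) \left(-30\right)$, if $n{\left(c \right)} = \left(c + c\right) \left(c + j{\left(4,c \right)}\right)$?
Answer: $-3$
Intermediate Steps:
$j{\left(m,D \right)} = 2 m$
$n{\left(c \right)} = 2 c \left(8 + c\right)$ ($n{\left(c \right)} = \left(c + c\right) \left(c + 2 \cdot 4\right) = 2 c \left(c + 8\right) = 2 c \left(8 + c\right)$)
$- 4 \left(\frac{11}{n{\left(2 \right)}} + \frac{6}{-20}\right) \left(-30\right) = - 4 \left(\frac{11}{2 \cdot 2 \left(8 + 2\right)} + \frac{6}{-20}\right) \left(-30\right) = - 4 \left(\frac{11}{2 \cdot 2 \cdot 10} + 6 \left(- \frac{1}{20}\right)\right) \left(-30\right) = - 4 \left(\frac{11}{40} - \frac{3}{10}\right) \left(-30\right) = \left(-4\right) \left(- \frac{1}{40}\right) \left(-30\right) = \frac{1}{10} \left(-30\right) = -3$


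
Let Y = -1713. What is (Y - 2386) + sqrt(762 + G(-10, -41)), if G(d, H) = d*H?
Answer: -4099 + 2*sqrt(293) ≈ -4064.8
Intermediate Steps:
G(d, H) = H*d
(Y - 2386) + sqrt(762 + G(-10, -41)) = (-1713 - 2386) + sqrt(762 - 41*(-10)) = -4099 + sqrt(762 + 410) = -4099 + sqrt(1172) = -4099 + 2*sqrt(293)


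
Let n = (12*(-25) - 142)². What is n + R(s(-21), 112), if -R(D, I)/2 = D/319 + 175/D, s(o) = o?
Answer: 186979424/957 ≈ 1.9538e+5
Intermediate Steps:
n = 195364 (n = (-300 - 142)² = (-442)² = 195364)
R(D, I) = -350/D - 2*D/319 (R(D, I) = -2*(D/319 + 175/D) = -2*(175/D + D/319) = -350/D - 2*D/319)
n + R(s(-21), 112) = 195364 + (-350/(-21) - 2/319*(-21)) = 195364 + (-350*(-1/21) + 42/319) = 195364 + (50/3 + 42/319) = 195364 + 16076/957 = 186979424/957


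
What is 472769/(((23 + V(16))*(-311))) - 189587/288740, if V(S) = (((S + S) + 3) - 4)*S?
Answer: -167108369143/46605234660 ≈ -3.5856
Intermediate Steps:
V(S) = S*(-1 + 2*S) (V(S) = ((2*S + 3) - 4)*S = ((3 + 2*S) - 4)*S = (-1 + 2*S)*S = S*(-1 + 2*S))
472769/(((23 + V(16))*(-311))) - 189587/288740 = 472769/(((23 + 16*(-1 + 2*16))*(-311))) - 189587/288740 = 472769/(((23 + 16*(-1 + 32))*(-311))) - 189587*1/288740 = 472769/(((23 + 16*31)*(-311))) - 189587/288740 = 472769/(((23 + 496)*(-311))) - 189587/288740 = 472769/((519*(-311))) - 189587/288740 = 472769/(-161409) - 189587/288740 = 472769*(-1/161409) - 189587/288740 = -472769/161409 - 189587/288740 = -167108369143/46605234660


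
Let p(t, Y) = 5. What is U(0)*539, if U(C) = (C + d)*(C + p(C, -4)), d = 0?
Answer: 0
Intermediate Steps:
U(C) = C*(5 + C) (U(C) = (C + 0)*(C + 5) = C*(5 + C))
U(0)*539 = (0*(5 + 0))*539 = (0*5)*539 = 0*539 = 0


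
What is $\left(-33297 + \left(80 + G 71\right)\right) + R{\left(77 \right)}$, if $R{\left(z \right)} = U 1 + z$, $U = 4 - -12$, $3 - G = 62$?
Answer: $-37313$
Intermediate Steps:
$G = -59$ ($G = 3 - 62 = -59$)
$U = 16$ ($U = 4 + 12 = 16$)
$R{\left(z \right)} = 16 + z$ ($R{\left(z \right)} = 16 \cdot 1 + z = 16 + z$)
$\left(-33297 + \left(80 + G 71\right)\right) + R{\left(77 \right)} = \left(-33297 + \left(80 - 4189\right)\right) + \left(16 + 77\right) = \left(-33297 + \left(80 - 4189\right)\right) + 93 = \left(-33297 - 4109\right) + 93 = -37406 + 93 = -37313$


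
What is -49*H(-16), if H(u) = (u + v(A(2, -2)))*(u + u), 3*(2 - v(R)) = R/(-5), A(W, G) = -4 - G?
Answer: -332416/15 ≈ -22161.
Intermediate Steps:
v(R) = 2 + R/15 (v(R) = 2 - R/(3*(-5)) = 2 - R*(-1)/(3*5) = 2 - (-1)*R/15 = 2 + R/15)
H(u) = 2*u*(28/15 + u) (H(u) = (u + (2 + (-4 - 1*(-2))/15))*(u + u) = (u + (2 + (-4 + 2)/15))*(2*u) = (u + (2 + (1/15)*(-2)))*(2*u) = (u + (2 - 2/15))*(2*u) = (u + 28/15)*(2*u) = (28/15 + u)*(2*u) = 2*u*(28/15 + u))
-49*H(-16) = -98*(-16)*(28 + 15*(-16))/15 = -98*(-16)*(28 - 240)/15 = -98*(-16)*(-212)/15 = -49*6784/15 = -332416/15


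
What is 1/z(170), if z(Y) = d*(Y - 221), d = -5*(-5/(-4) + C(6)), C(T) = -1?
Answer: 4/255 ≈ 0.015686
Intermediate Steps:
d = -5/4 (d = -5*(-5/(-4) - 1) = -5*(-5*(-¼) - 1) = -5*(5/4 - 1) = -5*¼ = -5/4 ≈ -1.2500)
z(Y) = 1105/4 - 5*Y/4 (z(Y) = -5*(Y - 221)/4 = -5*(-221 + Y)/4 = 1105/4 - 5*Y/4)
1/z(170) = 1/(1105/4 - 5/4*170) = 1/(1105/4 - 425/2) = 1/(255/4) = 4/255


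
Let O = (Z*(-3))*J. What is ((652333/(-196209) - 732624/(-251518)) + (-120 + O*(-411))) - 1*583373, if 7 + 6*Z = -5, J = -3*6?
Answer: -13302451716144794/24675047631 ≈ -5.3911e+5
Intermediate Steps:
J = -18
Z = -2 (Z = -7/6 + (1/6)*(-5) = -7/6 - 5/6 = -2)
O = -108 (O = -2*(-3)*(-18) = 6*(-18) = -108)
((652333/(-196209) - 732624/(-251518)) + (-120 + O*(-411))) - 1*583373 = ((652333/(-196209) - 732624/(-251518)) + (-120 - 108*(-411))) - 1*583373 = ((652333*(-1/196209) - 732624*(-1/251518)) + (-120 + 44388)) - 583373 = ((-652333/196209 + 366312/125759) + 44268) - 583373 = (-10163034539/24675047631 + 44268) - 583373 = 1092304845494569/24675047631 - 583373 = -13302451716144794/24675047631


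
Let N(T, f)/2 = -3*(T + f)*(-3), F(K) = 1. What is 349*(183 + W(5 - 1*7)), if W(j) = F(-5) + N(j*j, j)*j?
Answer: 39088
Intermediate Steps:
N(T, f) = 18*T + 18*f (N(T, f) = 2*(-3*(T + f)*(-3)) = 2*((-3*T - 3*f)*(-3)) = 2*(9*T + 9*f) = 18*T + 18*f)
W(j) = 1 + j*(18*j + 18*j²) (W(j) = 1 + (18*(j*j) + 18*j)*j = 1 + (18*j² + 18*j)*j = 1 + (18*j + 18*j²)*j = 1 + j*(18*j + 18*j²))
349*(183 + W(5 - 1*7)) = 349*(183 + (1 + 18*(5 - 1*7)²*(1 + (5 - 1*7)))) = 349*(183 + (1 + 18*(5 - 7)²*(1 + (5 - 7)))) = 349*(183 + (1 + 18*(-2)²*(1 - 2))) = 349*(183 + (1 + 18*4*(-1))) = 349*(183 + (1 - 72)) = 349*(183 - 71) = 349*112 = 39088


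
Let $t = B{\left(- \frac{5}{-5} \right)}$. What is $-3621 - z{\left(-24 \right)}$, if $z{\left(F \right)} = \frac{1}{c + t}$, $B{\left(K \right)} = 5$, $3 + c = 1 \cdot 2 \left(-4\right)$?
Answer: $- \frac{21725}{6} \approx -3620.8$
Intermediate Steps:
$c = -11$ ($c = -3 + 1 \cdot 2 \left(-4\right) = -3 + 2 \left(-4\right) = -3 - 8 = -11$)
$t = 5$
$z{\left(F \right)} = - \frac{1}{6}$ ($z{\left(F \right)} = \frac{1}{-11 + 5} = \frac{1}{-6} = - \frac{1}{6}$)
$-3621 - z{\left(-24 \right)} = -3621 - - \frac{1}{6} = -3621 + \frac{1}{6} = - \frac{21725}{6}$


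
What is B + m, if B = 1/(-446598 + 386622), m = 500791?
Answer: 30035441015/59976 ≈ 5.0079e+5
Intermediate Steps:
B = -1/59976 (B = 1/(-59976) = -1/59976 ≈ -1.6673e-5)
B + m = -1/59976 + 500791 = 30035441015/59976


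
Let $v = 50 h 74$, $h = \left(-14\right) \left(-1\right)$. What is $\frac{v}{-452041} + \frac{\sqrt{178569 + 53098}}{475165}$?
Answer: $- \frac{51800}{452041} + \frac{\sqrt{231667}}{475165} \approx -0.11358$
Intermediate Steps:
$h = 14$
$v = 51800$ ($v = 50 \cdot 14 \cdot 74 = 700 \cdot 74 = 51800$)
$\frac{v}{-452041} + \frac{\sqrt{178569 + 53098}}{475165} = \frac{51800}{-452041} + \frac{\sqrt{178569 + 53098}}{475165} = 51800 \left(- \frac{1}{452041}\right) + \sqrt{231667} \cdot \frac{1}{475165} = - \frac{51800}{452041} + \frac{\sqrt{231667}}{475165}$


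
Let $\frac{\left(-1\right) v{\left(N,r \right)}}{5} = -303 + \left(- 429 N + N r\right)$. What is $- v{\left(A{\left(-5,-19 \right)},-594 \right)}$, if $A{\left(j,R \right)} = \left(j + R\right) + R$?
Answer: $218430$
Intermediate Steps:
$A{\left(j,R \right)} = j + 2 R$ ($A{\left(j,R \right)} = \left(R + j\right) + R = j + 2 R$)
$v{\left(N,r \right)} = 1515 + 2145 N - 5 N r$ ($v{\left(N,r \right)} = - 5 \left(-303 + \left(- 429 N + N r\right)\right) = - 5 \left(-303 - 429 N + N r\right) = 1515 + 2145 N - 5 N r$)
$- v{\left(A{\left(-5,-19 \right)},-594 \right)} = - (1515 + 2145 \left(-5 + 2 \left(-19\right)\right) - 5 \left(-5 + 2 \left(-19\right)\right) \left(-594\right)) = - (1515 + 2145 \left(-5 - 38\right) - 5 \left(-5 - 38\right) \left(-594\right)) = - (1515 + 2145 \left(-43\right) - \left(-215\right) \left(-594\right)) = - (1515 - 92235 - 127710) = \left(-1\right) \left(-218430\right) = 218430$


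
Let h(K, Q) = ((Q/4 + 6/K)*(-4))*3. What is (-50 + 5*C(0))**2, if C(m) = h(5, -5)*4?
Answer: 1444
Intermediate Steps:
h(K, Q) = -72/K - 3*Q (h(K, Q) = ((Q*(1/4) + 6/K)*(-4))*3 = ((Q/4 + 6/K)*(-4))*3 = ((6/K + Q/4)*(-4))*3 = (-Q - 24/K)*3 = -72/K - 3*Q)
C(m) = 12/5 (C(m) = (-72/5 - 3*(-5))*4 = (-72*1/5 + 15)*4 = (-72/5 + 15)*4 = (3/5)*4 = 12/5)
(-50 + 5*C(0))**2 = (-50 + 5*(12/5))**2 = (-50 + 12)**2 = (-38)**2 = 1444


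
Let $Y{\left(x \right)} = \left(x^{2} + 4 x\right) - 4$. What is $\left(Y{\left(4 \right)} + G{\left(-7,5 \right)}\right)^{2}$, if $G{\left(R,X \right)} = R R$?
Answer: $5929$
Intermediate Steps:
$G{\left(R,X \right)} = R^{2}$
$Y{\left(x \right)} = -4 + x^{2} + 4 x$
$\left(Y{\left(4 \right)} + G{\left(-7,5 \right)}\right)^{2} = \left(\left(-4 + 4^{2} + 4 \cdot 4\right) + \left(-7\right)^{2}\right)^{2} = \left(\left(-4 + 16 + 16\right) + 49\right)^{2} = \left(28 + 49\right)^{2} = 77^{2} = 5929$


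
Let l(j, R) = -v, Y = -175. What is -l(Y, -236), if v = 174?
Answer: 174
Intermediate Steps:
l(j, R) = -174 (l(j, R) = -1*174 = -174)
-l(Y, -236) = -1*(-174) = 174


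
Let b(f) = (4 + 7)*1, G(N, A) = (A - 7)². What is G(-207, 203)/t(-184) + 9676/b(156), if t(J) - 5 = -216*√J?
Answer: 83067950684/94432019 + 16595712*I*√46/8584729 ≈ 879.66 + 13.111*I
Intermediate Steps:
G(N, A) = (-7 + A)²
t(J) = 5 - 216*√J
b(f) = 11 (b(f) = 11*1 = 11)
G(-207, 203)/t(-184) + 9676/b(156) = (-7 + 203)²/(5 - 432*I*√46) + 9676/11 = 196²/(5 - 432*I*√46) + 9676*(1/11) = 38416/(5 - 432*I*√46) + 9676/11 = 9676/11 + 38416/(5 - 432*I*√46)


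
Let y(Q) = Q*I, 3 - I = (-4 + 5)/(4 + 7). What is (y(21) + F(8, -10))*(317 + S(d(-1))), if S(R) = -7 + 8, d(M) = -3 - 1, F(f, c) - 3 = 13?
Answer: 269664/11 ≈ 24515.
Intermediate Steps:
F(f, c) = 16 (F(f, c) = 3 + 13 = 16)
I = 32/11 (I = 3 - (-4 + 5)/(4 + 7) = 3 - 1/11 = 32/11 ≈ 2.9091)
d(M) = -4
y(Q) = 32*Q/11 (y(Q) = Q*(32/11) = 32*Q/11)
S(R) = 1
(y(21) + F(8, -10))*(317 + S(d(-1))) = ((32/11)*21 + 16)*(317 + 1) = (672/11 + 16)*318 = (848/11)*318 = 269664/11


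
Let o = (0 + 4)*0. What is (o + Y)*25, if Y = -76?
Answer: -1900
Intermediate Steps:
o = 0 (o = 4*0 = 0)
(o + Y)*25 = (0 - 76)*25 = -76*25 = -1900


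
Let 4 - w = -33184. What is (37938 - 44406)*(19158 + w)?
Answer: -338573928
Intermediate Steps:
w = 33188 (w = 4 - 1*(-33184) = 4 + 33184 = 33188)
(37938 - 44406)*(19158 + w) = (37938 - 44406)*(19158 + 33188) = -6468*52346 = -338573928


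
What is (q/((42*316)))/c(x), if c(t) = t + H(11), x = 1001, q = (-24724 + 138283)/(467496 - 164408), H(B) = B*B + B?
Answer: 37853/1519195866496 ≈ 2.4916e-8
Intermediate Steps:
H(B) = B + B² (H(B) = B² + B = B + B²)
q = 113559/303088 ≈ 0.37467
c(t) = 132 + t (c(t) = t + 11*(1 + 11) = t + 11*12 = t + 132 = 132 + t)
(q/((42*316)))/c(x) = (113559/(303088*((42*316))))/(132 + 1001) = ((113559/303088)/13272)/1133 = ((113559/303088)*(1/13272))*(1/1133) = (37853/1340861312)*(1/1133) = 37853/1519195866496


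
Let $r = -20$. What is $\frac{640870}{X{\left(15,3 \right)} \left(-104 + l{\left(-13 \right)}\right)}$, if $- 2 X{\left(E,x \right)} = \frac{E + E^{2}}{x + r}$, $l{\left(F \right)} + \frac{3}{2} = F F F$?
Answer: $- \frac{1089479}{27630} \approx -39.431$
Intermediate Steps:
$l{\left(F \right)} = - \frac{3}{2} + F^{3}$ ($l{\left(F \right)} = - \frac{3}{2} + F F F = - \frac{3}{2} + F^{2} F = - \frac{3}{2} + F^{3}$)
$X{\left(E,x \right)} = - \frac{E + E^{2}}{2 \left(-20 + x\right)}$ ($X{\left(E,x \right)} = - \frac{\left(E + E^{2}\right) \frac{1}{x - 20}}{2} = - \frac{\left(E + E^{2}\right) \frac{1}{-20 + x}}{2} = - \frac{\frac{1}{-20 + x} \left(E + E^{2}\right)}{2} = - \frac{E + E^{2}}{2 \left(-20 + x\right)}$)
$\frac{640870}{X{\left(15,3 \right)} \left(-104 + l{\left(-13 \right)}\right)} = \frac{640870}{\left(-1\right) 15 \frac{1}{-40 + 2 \cdot 3} \left(1 + 15\right) \left(-104 + \left(- \frac{3}{2} + \left(-13\right)^{3}\right)\right)} = \frac{640870}{\left(-1\right) 15 \frac{1}{-40 + 6} \cdot 16 \left(-104 - \frac{4397}{2}\right)} = \frac{640870}{\left(-1\right) 15 \frac{1}{-34} \cdot 16 \left(-104 - \frac{4397}{2}\right)} = \frac{640870}{\left(-1\right) 15 \left(- \frac{1}{34}\right) 16 \left(- \frac{4605}{2}\right)} = \frac{640870}{\frac{120}{17} \left(- \frac{4605}{2}\right)} = \frac{640870}{- \frac{276300}{17}} = 640870 \left(- \frac{17}{276300}\right) = - \frac{1089479}{27630}$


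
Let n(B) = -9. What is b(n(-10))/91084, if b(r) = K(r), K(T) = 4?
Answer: 1/22771 ≈ 4.3916e-5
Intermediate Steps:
b(r) = 4
b(n(-10))/91084 = 4/91084 = 4*(1/91084) = 1/22771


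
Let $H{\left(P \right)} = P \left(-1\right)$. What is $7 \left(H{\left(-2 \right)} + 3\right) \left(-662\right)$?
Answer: $-23170$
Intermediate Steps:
$H{\left(P \right)} = - P$
$7 \left(H{\left(-2 \right)} + 3\right) \left(-662\right) = 7 \left(\left(-1\right) \left(-2\right) + 3\right) \left(-662\right) = 7 \left(2 + 3\right) \left(-662\right) = 7 \cdot 5 \left(-662\right) = 35 \left(-662\right) = -23170$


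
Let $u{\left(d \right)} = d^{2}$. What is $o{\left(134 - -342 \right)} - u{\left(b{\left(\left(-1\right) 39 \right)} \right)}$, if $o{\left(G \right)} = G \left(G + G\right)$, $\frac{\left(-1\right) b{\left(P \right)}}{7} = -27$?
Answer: $417431$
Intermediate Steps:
$b{\left(P \right)} = 189$ ($b{\left(P \right)} = \left(-7\right) \left(-27\right) = 189$)
$o{\left(G \right)} = 2 G^{2}$ ($o{\left(G \right)} = G 2 G = 2 G^{2}$)
$o{\left(134 - -342 \right)} - u{\left(b{\left(\left(-1\right) 39 \right)} \right)} = 2 \left(134 - -342\right)^{2} - 189^{2} = 2 \left(134 + 342\right)^{2} - 35721 = 2 \cdot 476^{2} - 35721 = 2 \cdot 226576 - 35721 = 453152 - 35721 = 417431$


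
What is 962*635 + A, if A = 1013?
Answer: 611883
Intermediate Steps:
962*635 + A = 962*635 + 1013 = 610870 + 1013 = 611883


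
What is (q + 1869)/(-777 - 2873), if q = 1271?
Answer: -314/365 ≈ -0.86027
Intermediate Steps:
(q + 1869)/(-777 - 2873) = (1271 + 1869)/(-777 - 2873) = 3140/(-3650) = 3140*(-1/3650) = -314/365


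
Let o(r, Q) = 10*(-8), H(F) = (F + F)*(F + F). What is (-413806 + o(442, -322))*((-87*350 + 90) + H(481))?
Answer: -370462736424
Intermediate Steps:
H(F) = 4*F² (H(F) = (2*F)*(2*F) = 4*F²)
o(r, Q) = -80
(-413806 + o(442, -322))*((-87*350 + 90) + H(481)) = (-413806 - 80)*((-87*350 + 90) + 4*481²) = -413886*((-30450 + 90) + 4*231361) = -413886*(-30360 + 925444) = -413886*895084 = -370462736424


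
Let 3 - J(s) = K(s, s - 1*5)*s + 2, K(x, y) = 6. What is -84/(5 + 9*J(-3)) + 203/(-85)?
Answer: -10717/3740 ≈ -2.8655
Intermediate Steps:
J(s) = 1 - 6*s (J(s) = 3 - (6*s + 2) = 3 - (2 + 6*s) = 3 + (-2 - 6*s) = 1 - 6*s)
-84/(5 + 9*J(-3)) + 203/(-85) = -84/(5 + 9*(1 - 6*(-3))) + 203/(-85) = -84/(5 + 9*(1 + 18)) + 203*(-1/85) = -84/(5 + 9*19) - 203/85 = -84/(5 + 171) - 203/85 = -84/176 - 203/85 = -84*1/176 - 203/85 = -21/44 - 203/85 = -10717/3740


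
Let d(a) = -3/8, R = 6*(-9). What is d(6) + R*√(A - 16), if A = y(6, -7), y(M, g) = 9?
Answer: -3/8 - 54*I*√7 ≈ -0.375 - 142.87*I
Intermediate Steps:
R = -54
d(a) = -3/8 (d(a) = -3*⅛ = -3/8)
A = 9
d(6) + R*√(A - 16) = -3/8 - 54*√(9 - 16) = -3/8 - 54*I*√7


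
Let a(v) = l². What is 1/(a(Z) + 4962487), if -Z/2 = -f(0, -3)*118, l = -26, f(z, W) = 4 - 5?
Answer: 1/4963163 ≈ 2.0148e-7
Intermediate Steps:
f(z, W) = -1
Z = -236 (Z = -(-2)*(-1*118) = -(-2)*(-118) = -2*118 = -236)
a(v) = 676 (a(v) = (-26)² = 676)
1/(a(Z) + 4962487) = 1/(676 + 4962487) = 1/4963163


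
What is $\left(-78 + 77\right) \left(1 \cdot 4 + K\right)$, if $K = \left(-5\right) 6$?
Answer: $26$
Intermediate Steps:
$K = -30$
$\left(-78 + 77\right) \left(1 \cdot 4 + K\right) = \left(-78 + 77\right) \left(1 \cdot 4 - 30\right) = - (4 - 30) = \left(-1\right) \left(-26\right) = 26$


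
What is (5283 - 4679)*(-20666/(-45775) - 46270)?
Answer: -1279265104736/45775 ≈ -2.7947e+7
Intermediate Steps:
(5283 - 4679)*(-20666/(-45775) - 46270) = 604*(-20666*(-1/45775) - 46270) = 604*(20666/45775 - 46270) = 604*(-2117988584/45775) = -1279265104736/45775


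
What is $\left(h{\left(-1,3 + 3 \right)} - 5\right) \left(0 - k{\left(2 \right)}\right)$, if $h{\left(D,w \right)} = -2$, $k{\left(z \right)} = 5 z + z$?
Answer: $84$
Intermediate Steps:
$k{\left(z \right)} = 6 z$
$\left(h{\left(-1,3 + 3 \right)} - 5\right) \left(0 - k{\left(2 \right)}\right) = \left(-2 - 5\right) \left(0 - 6 \cdot 2\right) = - 7 \left(0 - 12\right) = \left(-7\right) \left(-12\right) = 84$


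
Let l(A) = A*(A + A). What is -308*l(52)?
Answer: -1665664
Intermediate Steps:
l(A) = 2*A² (l(A) = A*(2*A) = 2*A²)
-308*l(52) = -616*52² = -616*2704 = -308*5408 = -1665664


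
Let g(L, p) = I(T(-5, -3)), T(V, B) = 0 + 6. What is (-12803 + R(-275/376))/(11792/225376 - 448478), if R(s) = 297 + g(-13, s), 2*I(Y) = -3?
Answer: 176180645/6317260371 ≈ 0.027889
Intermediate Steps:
T(V, B) = 6
I(Y) = -3/2 (I(Y) = (1/2)*(-3) = -3/2)
g(L, p) = -3/2
R(s) = 591/2 (R(s) = 297 - 3/2 = 591/2)
(-12803 + R(-275/376))/(11792/225376 - 448478) = (-12803 + 591/2)/(11792/225376 - 448478) = -25015/(2*(11792*(1/225376) - 448478)) = -25015/(2*(737/14086 - 448478)) = -25015/(2*(-6317260371/14086)) = -25015/2*(-14086/6317260371) = 176180645/6317260371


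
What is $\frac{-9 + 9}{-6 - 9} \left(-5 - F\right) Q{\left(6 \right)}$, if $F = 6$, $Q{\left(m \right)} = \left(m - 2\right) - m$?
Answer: $0$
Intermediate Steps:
$Q{\left(m \right)} = -2$ ($Q{\left(m \right)} = \left(-2 + m\right) - m = -2$)
$\frac{-9 + 9}{-6 - 9} \left(-5 - F\right) Q{\left(6 \right)} = \frac{-9 + 9}{-6 - 9} \left(-5 - 6\right) \left(-2\right) = \frac{0}{-15} \left(-5 - 6\right) \left(-2\right) = 0 \left(- \frac{1}{15}\right) \left(-11\right) \left(-2\right) = 0 \left(-11\right) \left(-2\right) = 0 \left(-2\right) = 0$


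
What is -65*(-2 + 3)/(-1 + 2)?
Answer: -65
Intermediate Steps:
-65*(-2 + 3)/(-1 + 2) = -65/1 = -65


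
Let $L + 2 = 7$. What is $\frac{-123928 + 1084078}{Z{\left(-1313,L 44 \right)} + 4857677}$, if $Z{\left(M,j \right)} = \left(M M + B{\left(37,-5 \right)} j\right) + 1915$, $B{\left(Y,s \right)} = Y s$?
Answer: $\frac{960150}{6542861} \approx 0.14675$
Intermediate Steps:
$L = 5$ ($L = -2 + 7 = 5$)
$Z{\left(M,j \right)} = 1915 + M^{2} - 185 j$ ($Z{\left(M,j \right)} = \left(M M + 37 \left(-5\right) j\right) + 1915 = \left(M^{2} - 185 j\right) + 1915 = 1915 + M^{2} - 185 j$)
$\frac{-123928 + 1084078}{Z{\left(-1313,L 44 \right)} + 4857677} = \frac{-123928 + 1084078}{\left(1915 + \left(-1313\right)^{2} - 185 \cdot 5 \cdot 44\right) + 4857677} = \frac{960150}{\left(1915 + 1723969 - 40700\right) + 4857677} = \frac{960150}{1685184 + 4857677} = \frac{960150}{6542861}$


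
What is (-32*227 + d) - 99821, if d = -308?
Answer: -107393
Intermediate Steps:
(-32*227 + d) - 99821 = (-32*227 - 308) - 99821 = (-7264 - 308) - 99821 = -7572 - 99821 = -107393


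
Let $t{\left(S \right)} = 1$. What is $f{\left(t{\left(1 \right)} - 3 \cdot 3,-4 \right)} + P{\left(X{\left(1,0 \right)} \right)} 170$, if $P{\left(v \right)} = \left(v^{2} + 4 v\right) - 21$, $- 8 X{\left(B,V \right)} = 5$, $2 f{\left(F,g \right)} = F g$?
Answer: $- \frac{125203}{32} \approx -3912.6$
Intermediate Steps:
$f{\left(F,g \right)} = \frac{F g}{2}$
$X{\left(B,V \right)} = - \frac{5}{8}$ ($X{\left(B,V \right)} = \left(- \frac{1}{8}\right) 5 = - \frac{5}{8}$)
$P{\left(v \right)} = -21 + v^{2} + 4 v$
$f{\left(t{\left(1 \right)} - 3 \cdot 3,-4 \right)} + P{\left(X{\left(1,0 \right)} \right)} 170 = \frac{1}{2} \left(1 - 3 \cdot 3\right) \left(-4\right) + \left(-21 + \left(- \frac{5}{8}\right)^{2} + 4 \left(- \frac{5}{8}\right)\right) 170 = \frac{1}{2} \left(1 - 9\right) \left(-4\right) + \left(-21 + \frac{25}{64} - \frac{5}{2}\right) 170 = \frac{1}{2} \left(1 - 9\right) \left(-4\right) - \frac{125715}{32} = \frac{1}{2} \left(-8\right) \left(-4\right) - \frac{125715}{32} = 16 - \frac{125715}{32} = - \frac{125203}{32}$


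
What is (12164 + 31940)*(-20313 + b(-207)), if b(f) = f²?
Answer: 993927744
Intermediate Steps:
(12164 + 31940)*(-20313 + b(-207)) = (12164 + 31940)*(-20313 + (-207)²) = 44104*(-20313 + 42849) = 44104*22536 = 993927744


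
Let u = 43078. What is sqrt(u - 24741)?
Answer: sqrt(18337) ≈ 135.41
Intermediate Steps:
sqrt(u - 24741) = sqrt(43078 - 24741) = sqrt(18337)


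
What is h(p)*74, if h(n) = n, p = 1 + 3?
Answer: 296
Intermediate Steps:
p = 4
h(p)*74 = 4*74 = 296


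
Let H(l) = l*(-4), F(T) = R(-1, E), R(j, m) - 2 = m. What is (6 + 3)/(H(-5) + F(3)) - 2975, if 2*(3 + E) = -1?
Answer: -110057/37 ≈ -2974.5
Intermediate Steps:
E = -7/2 (E = -3 + (1/2)*(-1) = -3 - 1/2 = -7/2 ≈ -3.5000)
R(j, m) = 2 + m
F(T) = -3/2 (F(T) = 2 - 7/2 = -3/2)
H(l) = -4*l
(6 + 3)/(H(-5) + F(3)) - 2975 = (6 + 3)/(-4*(-5) - 3/2) - 2975 = 9/(20 - 3/2) - 2975 = 9/(37/2) - 2975 = 9*(2/37) - 2975 = 18/37 - 2975 = -110057/37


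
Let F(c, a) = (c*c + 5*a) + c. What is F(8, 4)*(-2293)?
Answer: -210956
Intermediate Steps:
F(c, a) = c + c² + 5*a (F(c, a) = (c² + 5*a) + c = c + c² + 5*a)
F(8, 4)*(-2293) = (8 + 8² + 5*4)*(-2293) = (8 + 64 + 20)*(-2293) = 92*(-2293) = -210956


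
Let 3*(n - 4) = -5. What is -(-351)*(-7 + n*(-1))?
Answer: -3276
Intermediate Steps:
n = 7/3 (n = 4 + (1/3)*(-5) = 4 - 5/3 = 7/3 ≈ 2.3333)
-(-351)*(-7 + n*(-1)) = -(-351)*(-7 + (7/3)*(-1)) = -(-351)*(-7 - 7/3) = -(-351)*(-28)/3 = -351*28/3 = -3276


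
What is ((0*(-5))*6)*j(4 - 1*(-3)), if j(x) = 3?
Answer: 0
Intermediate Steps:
((0*(-5))*6)*j(4 - 1*(-3)) = ((0*(-5))*6)*3 = (0*6)*3 = 0*3 = 0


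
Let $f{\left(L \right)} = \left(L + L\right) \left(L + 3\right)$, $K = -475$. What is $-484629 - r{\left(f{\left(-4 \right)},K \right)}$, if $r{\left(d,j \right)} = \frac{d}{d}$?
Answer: $-484630$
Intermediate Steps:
$f{\left(L \right)} = 2 L \left(3 + L\right)$
$r{\left(d,j \right)} = 1$
$-484629 - r{\left(f{\left(-4 \right)},K \right)} = -484629 - 1 = -484630$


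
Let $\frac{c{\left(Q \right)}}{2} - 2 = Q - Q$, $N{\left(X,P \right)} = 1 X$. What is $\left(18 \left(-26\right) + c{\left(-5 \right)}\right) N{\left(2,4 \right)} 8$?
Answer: $-7424$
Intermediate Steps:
$N{\left(X,P \right)} = X$
$c{\left(Q \right)} = 4$ ($c{\left(Q \right)} = 4 + 2 \left(Q - Q\right) = 4 + 2 \cdot 0 = 4 + 0 = 4$)
$\left(18 \left(-26\right) + c{\left(-5 \right)}\right) N{\left(2,4 \right)} 8 = \left(18 \left(-26\right) + 4\right) 2 \cdot 8 = \left(-468 + 4\right) 16 = \left(-464\right) 16 = -7424$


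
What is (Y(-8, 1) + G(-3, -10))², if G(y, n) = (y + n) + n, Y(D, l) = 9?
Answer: 196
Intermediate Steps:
G(y, n) = y + 2*n (G(y, n) = (n + y) + n = y + 2*n)
(Y(-8, 1) + G(-3, -10))² = (9 + (-3 + 2*(-10)))² = (9 + (-3 - 20))² = (9 - 23)² = (-14)² = 196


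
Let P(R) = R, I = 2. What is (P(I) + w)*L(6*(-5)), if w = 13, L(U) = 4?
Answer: 60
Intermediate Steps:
(P(I) + w)*L(6*(-5)) = (2 + 13)*4 = 15*4 = 60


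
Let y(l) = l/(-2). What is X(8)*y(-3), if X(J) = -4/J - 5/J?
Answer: -27/16 ≈ -1.6875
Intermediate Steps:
X(J) = -9/J
y(l) = -l/2 (y(l) = l*(-½) = -l/2)
X(8)*y(-3) = (-9/8)*(-½*(-3)) = -9*⅛*(3/2) = -9/8*3/2 = -27/16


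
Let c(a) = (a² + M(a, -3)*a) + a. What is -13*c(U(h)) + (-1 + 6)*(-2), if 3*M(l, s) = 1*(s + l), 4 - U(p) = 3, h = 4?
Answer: -82/3 ≈ -27.333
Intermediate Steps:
U(p) = 1 (U(p) = 4 - 1*3 = 4 - 3 = 1)
M(l, s) = l/3 + s/3 (M(l, s) = (1*(s + l))/3 = (1*(l + s))/3 = (l + s)/3 = l/3 + s/3)
c(a) = a + a² + a*(-1 + a/3) (c(a) = (a² + (a/3 + (⅓)*(-3))*a) + a = (a² + (a/3 - 1)*a) + a = (a² + (-1 + a/3)*a) + a = (a² + a*(-1 + a/3)) + a = a + a² + a*(-1 + a/3))
-13*c(U(h)) + (-1 + 6)*(-2) = -52*1²/3 + (-1 + 6)*(-2) = -52/3 + 5*(-2) = -13*4/3 - 10 = -52/3 - 10 = -82/3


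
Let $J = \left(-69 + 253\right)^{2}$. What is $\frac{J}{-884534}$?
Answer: $- \frac{736}{19229} \approx -0.038276$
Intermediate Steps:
$J = 33856$ ($J = 184^{2} = 33856$)
$\frac{J}{-884534} = \frac{33856}{-884534} = 33856 \left(- \frac{1}{884534}\right) = - \frac{736}{19229}$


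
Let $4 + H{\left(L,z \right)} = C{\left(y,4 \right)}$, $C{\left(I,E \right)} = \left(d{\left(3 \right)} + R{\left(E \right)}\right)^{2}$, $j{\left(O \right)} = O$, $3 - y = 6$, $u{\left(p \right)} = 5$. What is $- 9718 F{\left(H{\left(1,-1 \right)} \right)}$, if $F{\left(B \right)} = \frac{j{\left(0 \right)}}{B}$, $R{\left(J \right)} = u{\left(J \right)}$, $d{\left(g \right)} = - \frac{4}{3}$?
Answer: $0$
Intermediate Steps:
$d{\left(g \right)} = - \frac{4}{3}$ ($d{\left(g \right)} = \left(-4\right) \frac{1}{3} = - \frac{4}{3}$)
$y = -3$ ($y = 3 - 6 = -3$)
$R{\left(J \right)} = 5$
$C{\left(I,E \right)} = \frac{121}{9}$ ($C{\left(I,E \right)} = \left(- \frac{4}{3} + 5\right)^{2} = \left(\frac{11}{3}\right)^{2} = \frac{121}{9}$)
$H{\left(L,z \right)} = \frac{85}{9}$ ($H{\left(L,z \right)} = -4 + \frac{121}{9} = \frac{85}{9}$)
$F{\left(B \right)} = 0$ ($F{\left(B \right)} = \frac{0}{B} = 0$)
$- 9718 F{\left(H{\left(1,-1 \right)} \right)} = \left(-9718\right) 0 = 0$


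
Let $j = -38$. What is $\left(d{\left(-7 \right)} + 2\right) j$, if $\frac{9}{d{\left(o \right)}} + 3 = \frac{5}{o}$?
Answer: $\frac{209}{13} \approx 16.077$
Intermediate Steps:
$d{\left(o \right)} = \frac{9}{-3 + \frac{5}{o}}$
$\left(d{\left(-7 \right)} + 2\right) j = \left(\left(-9\right) \left(-7\right) \frac{1}{-5 + 3 \left(-7\right)} + 2\right) \left(-38\right) = \left(\left(-9\right) \left(-7\right) \frac{1}{-5 - 21} + 2\right) \left(-38\right) = \left(\left(-9\right) \left(-7\right) \frac{1}{-26} + 2\right) \left(-38\right) = \left(\left(-9\right) \left(-7\right) \left(- \frac{1}{26}\right) + 2\right) \left(-38\right) = \left(- \frac{63}{26} + 2\right) \left(-38\right) = \left(- \frac{11}{26}\right) \left(-38\right) = \frac{209}{13}$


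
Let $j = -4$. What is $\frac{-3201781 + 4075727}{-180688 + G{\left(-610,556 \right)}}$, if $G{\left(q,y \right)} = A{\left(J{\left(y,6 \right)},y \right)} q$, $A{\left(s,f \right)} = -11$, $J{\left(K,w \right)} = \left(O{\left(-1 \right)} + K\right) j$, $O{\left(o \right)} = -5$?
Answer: $- \frac{436973}{86989} \approx -5.0233$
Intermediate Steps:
$J{\left(K,w \right)} = 20 - 4 K$ ($J{\left(K,w \right)} = \left(-5 + K\right) \left(-4\right) = 20 - 4 K$)
$G{\left(q,y \right)} = - 11 q$
$\frac{-3201781 + 4075727}{-180688 + G{\left(-610,556 \right)}} = \frac{-3201781 + 4075727}{-180688 - -6710} = \frac{873946}{-180688 + 6710} = \frac{873946}{-173978} = 873946 \left(- \frac{1}{173978}\right) = - \frac{436973}{86989}$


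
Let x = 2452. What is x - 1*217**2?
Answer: -44637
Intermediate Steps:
x - 1*217**2 = 2452 - 1*217**2 = 2452 - 1*47089 = 2452 - 47089 = -44637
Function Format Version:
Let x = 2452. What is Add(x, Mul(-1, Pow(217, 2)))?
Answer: -44637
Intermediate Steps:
Add(x, Mul(-1, Pow(217, 2))) = Add(2452, Mul(-1, Pow(217, 2))) = Add(2452, Mul(-1, 47089)) = Add(2452, -47089) = -44637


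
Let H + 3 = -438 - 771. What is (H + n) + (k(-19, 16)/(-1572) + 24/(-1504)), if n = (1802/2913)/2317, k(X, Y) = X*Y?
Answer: -67144949416879/55408246796 ≈ -1211.8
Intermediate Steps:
H = -1212 (H = -3 + (-438 - 771) = -3 - 1209 = -1212)
n = 1802/6749421 (n = (1802*(1/2913))*(1/2317) = (1802/2913)*(1/2317) = 1802/6749421 ≈ 0.00026699)
(H + n) + (k(-19, 16)/(-1572) + 24/(-1504)) = (-1212 + 1802/6749421) + (-19*16/(-1572) + 24/(-1504)) = -8180296450/6749421 + (-304*(-1/1572) + 24*(-1/1504)) = -8180296450/6749421 + (76/393 - 3/188) = -8180296450/6749421 + 13109/73884 = -67144949416879/55408246796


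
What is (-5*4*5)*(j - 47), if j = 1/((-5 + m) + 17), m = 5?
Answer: 79800/17 ≈ 4694.1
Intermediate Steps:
j = 1/17 (j = 1/((-5 + 5) + 17) = 1/(0 + 17) = 1/17 ≈ 0.058824)
(-5*4*5)*(j - 47) = (-5*4*5)*(1/17 - 47) = -20*5*(-798/17) = -100*(-798/17) = 79800/17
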